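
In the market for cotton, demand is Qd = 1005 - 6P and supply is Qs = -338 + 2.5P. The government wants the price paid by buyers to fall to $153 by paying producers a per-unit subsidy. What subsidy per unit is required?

At a buyer price of 153, quantity demanded is 1005 − 6·153 = 87.
Sellers supply 87 only when they receive Ps with -338 + 2.5·Ps = 87, i.e. Ps = 170.
s = Ps − Pb = 170 − 153 = 17.

Required subsidy s = $17 per unit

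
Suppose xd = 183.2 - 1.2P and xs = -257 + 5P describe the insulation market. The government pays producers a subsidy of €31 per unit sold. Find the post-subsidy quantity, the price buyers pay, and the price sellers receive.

Pre-subsidy: 183.2 - 1.2P = -257 + 5P gives P* = 71, x* = 98.
With the subsidy, sellers receive Ps = Pb + 31 for each unit, where Pb is the price buyers pay.
Supply in terms of Pb becomes xs = -257 + 5(Pb + 31) = -102 + 5Pb. Setting this equal to demand: 183.2 - 1.2Pb = -102 + 5Pb, so Pb = 46.
Sellers receive Ps = 46 + 31 = 77; x' = 183.2 − 1.2·46 = 128.

x' = 128; buyers pay €46; sellers receive €77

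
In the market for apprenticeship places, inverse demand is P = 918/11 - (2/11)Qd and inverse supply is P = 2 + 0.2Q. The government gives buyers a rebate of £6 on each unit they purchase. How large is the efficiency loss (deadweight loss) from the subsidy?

Deadweight loss = 330/7

Pre-subsidy: 918/11 - (2/11)Q = 2 + 0.2Q gives Q* = 640/3 and P* = 134/3.
With the rebate, buyers effectively pay Pb = Ps − 6, where Ps is the price sellers receive.
On the curves, Pb = 918/11 - (2/11)Q and Ps = 2 + 0.2Q; the wedge Ps − Pb = 6 gives 2 + 0.2Q − (918/11 - (2/11)Q) = 6, so Q' = 4810/21.
Then Pb = 918/11 − (2/11)·(4810/21) = 878/21 and Ps = 2 + 0.2·(4810/21) = 1004/21.
The subsidy expands output by 4810/21 − 640/3 = 110/7 past the efficient level; on those units the gap between marginal cost and willingness to pay runs from 0 up to 6.
DWL = ½ × 6 × 110/7 = 330/7.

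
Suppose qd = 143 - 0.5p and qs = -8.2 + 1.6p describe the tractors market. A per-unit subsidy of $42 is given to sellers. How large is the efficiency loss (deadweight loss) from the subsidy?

Pre-subsidy: 143 - 0.5p = -8.2 + 1.6p gives p* = 72, q* = 107.
With the subsidy, sellers receive ps = pb + 42 for each unit, where pb is the price buyers pay.
Supply in terms of pb becomes qs = -8.2 + 1.6(pb + 42) = 59 + 1.6pb. Setting this equal to demand: 143 - 0.5pb = 59 + 1.6pb, so pb = 40.
Sellers receive ps = 40 + 42 = 82; q' = 143 − 0.5·40 = 123.
The subsidy expands output by 123 − 107 = 16 past the efficient level; on those units the gap between marginal cost and willingness to pay runs from 0 up to 42.
DWL = ½ × 42 × 16 = 336.

Deadweight loss = $336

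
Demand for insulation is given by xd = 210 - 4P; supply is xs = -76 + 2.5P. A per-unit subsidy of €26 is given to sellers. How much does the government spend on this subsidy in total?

Government cost = €1924

Pre-subsidy: 210 - 4P = -76 + 2.5P gives P* = 44, x* = 34.
With the subsidy, sellers receive Ps = Pb + 26 for each unit, where Pb is the price buyers pay.
Supply in terms of Pb becomes xs = -76 + 2.5(Pb + 26) = -11 + 2.5Pb. Setting this equal to demand: 210 - 4Pb = -11 + 2.5Pb, so Pb = 34.
Sellers receive Ps = 34 + 26 = 60; x' = 210 − 4·34 = 74.
Government outlay = subsidy × quantity = 26 × 74 = 1924.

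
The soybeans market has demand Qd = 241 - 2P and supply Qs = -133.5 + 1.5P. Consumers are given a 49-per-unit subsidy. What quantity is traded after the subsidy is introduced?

Q' = 69

Pre-subsidy: 241 - 2P = -133.5 + 1.5P gives P* = 107, Q* = 27.
With the rebate, buyers effectively pay Pb = Ps − 49, where Ps is the price sellers receive.
Demand in terms of Ps becomes Qd = 241 − 2(Ps − 49) = 339 - 2Ps. Setting this equal to supply: 339 - 2Ps = -133.5 + 1.5Ps, so Ps = 135.
Buyers pay Pb = 135 − 49 = 86; Q' = -133.5 + 1.5·135 = 69.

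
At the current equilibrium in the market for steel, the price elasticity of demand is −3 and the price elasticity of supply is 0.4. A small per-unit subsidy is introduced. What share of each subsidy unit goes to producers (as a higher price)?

Producer share = 15/17

For a small subsidy around the equilibrium, the benefit split depends on the relative slopes, which at a point are proportional to the elasticities.
Buyer share = εs/(εs + |εd|) = 0.4/(0.4 + 3) = 2/17; seller share = |εd|/(εs + |εd|) = 15/17.
So producers capture 15/17 of the subsidy.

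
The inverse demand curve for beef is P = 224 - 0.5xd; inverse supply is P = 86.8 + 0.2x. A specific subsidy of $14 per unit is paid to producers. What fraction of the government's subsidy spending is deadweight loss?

Pre-subsidy: 224 - 0.5x = 86.8 + 0.2x gives x* = 196 and P* = 126.
With the subsidy, sellers receive Ps = Pb + 14 for each unit, where Pb is the price buyers pay.
On the curves, Pb = 224 - 0.5x and Ps = 86.8 + 0.2x; the wedge Ps − Pb = 14 gives 86.8 + 0.2x − (224 - 0.5x) = 14, so x' = 216.
Then Pb = 224 − 0.5·216 = 116 and Ps = 86.8 + 0.2·216 = 130.
ΔCS = ½(196 + 216)(126 − 116) = 2060; ΔPS = ½(196 + 216)(130 − 126) = 824.
Government spending = 14 × 216 = 3024.
DWL = ½ × 14 × (216 − 196) = 140; fraction = 140 / 3024 = 5/108.

DWL / government spending = 5/108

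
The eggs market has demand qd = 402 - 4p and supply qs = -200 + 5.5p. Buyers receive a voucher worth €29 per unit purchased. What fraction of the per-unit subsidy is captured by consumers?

Pre-subsidy: 402 - 4p = -200 + 5.5p gives p* = 1204/19, q* = 2822/19.
With the rebate, buyers effectively pay pb = ps − 29, where ps is the price sellers receive.
Demand in terms of ps becomes qd = 402 − 4(ps − 29) = 518 - 4ps. Setting this equal to supply: 518 - 4ps = -200 + 5.5ps, so ps = 1436/19.
Buyers pay pb = 1436/19 − 29 = 885/19; q' = -200 + 5.5·(1436/19) = 4098/19.
Buyers' price falls by p* − pb = 1204/19 − 885/19 = 319/19; sellers' price rises by ps − p* = 1436/19 − 1204/19 = 232/19.
So consumers capture (319/19)/29 = 11/19 of each unit of subsidy.

Consumer share = 11/19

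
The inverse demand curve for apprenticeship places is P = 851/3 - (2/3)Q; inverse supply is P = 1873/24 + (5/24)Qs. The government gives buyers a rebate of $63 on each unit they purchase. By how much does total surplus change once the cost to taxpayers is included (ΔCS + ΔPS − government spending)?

Net change in total surplus = -$2268

Pre-subsidy: 851/3 - (2/3)Q = 1873/24 + (5/24)Q gives Q* = 235 and P* = 127.
With the rebate, buyers effectively pay Pb = Ps − 63, where Ps is the price sellers receive.
On the curves, Pb = 851/3 - (2/3)Q and Ps = 1873/24 + (5/24)Q; the wedge Ps − Pb = 63 gives 1873/24 + (5/24)Q − (851/3 - (2/3)Q) = 63, so Q' = 307.
Then Pb = 851/3 − (2/3)·307 = 79 and Ps = 1873/24 + (5/24)·307 = 142.
ΔCS = ½(235 + 307)(127 − 79) = 13008; ΔPS = ½(235 + 307)(142 − 127) = 4065.
Government spending = 63 × 307 = 19341.
Net change = 13008 + 4065 − 19341 = -2268. The loss equals the DWL triangle ½·63·72.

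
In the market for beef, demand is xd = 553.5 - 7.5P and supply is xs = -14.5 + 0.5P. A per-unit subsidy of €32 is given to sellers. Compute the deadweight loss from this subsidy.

Pre-subsidy: 553.5 - 7.5P = -14.5 + 0.5P gives P* = 71, x* = 21.
With the subsidy, sellers receive Ps = Pb + 32 for each unit, where Pb is the price buyers pay.
Supply in terms of Pb becomes xs = -14.5 + 0.5(Pb + 32) = 1.5 + 0.5Pb. Setting this equal to demand: 553.5 - 7.5Pb = 1.5 + 0.5Pb, so Pb = 69.
Sellers receive Ps = 69 + 32 = 101; x' = 553.5 − 7.5·69 = 36.
The subsidy expands output by 36 − 21 = 15 past the efficient level; on those units the gap between marginal cost and willingness to pay runs from 0 up to 32.
DWL = ½ × 32 × 15 = 240.

Deadweight loss = €240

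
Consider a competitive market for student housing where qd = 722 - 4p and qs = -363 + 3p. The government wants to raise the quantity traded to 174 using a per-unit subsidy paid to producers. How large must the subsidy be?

At q = 174, invert demand for the buyer price: pb = (722 − 174)/4 = 137; invert supply for the seller price: ps = (174 − (-363))/3 = 179.
The subsidy must fill the gap: s = ps − pb = 179 − 137 = 42.

Required subsidy s = 42 per unit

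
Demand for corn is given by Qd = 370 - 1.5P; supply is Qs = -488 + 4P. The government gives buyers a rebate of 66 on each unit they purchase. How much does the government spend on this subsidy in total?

Pre-subsidy: 370 - 1.5P = -488 + 4P gives P* = 156, Q* = 136.
With the rebate, buyers effectively pay Pb = Ps − 66, where Ps is the price sellers receive.
Demand in terms of Ps becomes Qd = 370 − 1.5(Ps − 66) = 469 - 1.5Ps. Setting this equal to supply: 469 - 1.5Ps = -488 + 4Ps, so Ps = 174.
Buyers pay Pb = 174 − 66 = 108; Q' = -488 + 4·174 = 208.
Government outlay = subsidy × quantity = 66 × 208 = 13728.

Government cost = 13728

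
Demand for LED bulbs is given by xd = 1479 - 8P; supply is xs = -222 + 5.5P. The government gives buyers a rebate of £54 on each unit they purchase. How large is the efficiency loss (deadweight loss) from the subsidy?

Deadweight loss = £4752

Pre-subsidy: 1479 - 8P = -222 + 5.5P gives P* = 126, x* = 471.
With the rebate, buyers effectively pay Pb = Ps − 54, where Ps is the price sellers receive.
Demand in terms of Ps becomes xd = 1479 − 8(Ps − 54) = 1911 - 8Ps. Setting this equal to supply: 1911 - 8Ps = -222 + 5.5Ps, so Ps = 158.
Buyers pay Pb = 158 − 54 = 104; x' = -222 + 5.5·158 = 647.
The subsidy expands output by 647 − 471 = 176 past the efficient level; on those units the gap between marginal cost and willingness to pay runs from 0 up to 54.
DWL = ½ × 54 × 176 = 4752.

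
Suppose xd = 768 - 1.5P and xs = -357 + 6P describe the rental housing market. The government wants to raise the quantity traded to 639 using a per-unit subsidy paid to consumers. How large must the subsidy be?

At x = 639, invert demand for the buyer price: Pb = (768 − 639)/1.5 = 86; invert supply for the seller price: Ps = (639 − (-357))/6 = 166.
The subsidy must fill the gap: s = Ps − Pb = 166 − 86 = 80.

Required subsidy s = 80 per unit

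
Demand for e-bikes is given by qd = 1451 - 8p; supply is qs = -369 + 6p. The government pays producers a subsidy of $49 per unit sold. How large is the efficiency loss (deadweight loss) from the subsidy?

Deadweight loss = $4116

Pre-subsidy: 1451 - 8p = -369 + 6p gives p* = 130, q* = 411.
With the subsidy, sellers receive ps = pb + 49 for each unit, where pb is the price buyers pay.
Supply in terms of pb becomes qs = -369 + 6(pb + 49) = -75 + 6pb. Setting this equal to demand: 1451 - 8pb = -75 + 6pb, so pb = 109.
Sellers receive ps = 109 + 49 = 158; q' = 1451 − 8·109 = 579.
The subsidy expands output by 579 − 411 = 168 past the efficient level; on those units the gap between marginal cost and willingness to pay runs from 0 up to 49.
DWL = ½ × 49 × 168 = 4116.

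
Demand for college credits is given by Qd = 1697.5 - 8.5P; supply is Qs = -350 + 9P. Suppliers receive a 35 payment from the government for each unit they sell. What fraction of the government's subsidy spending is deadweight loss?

Pre-subsidy: 1697.5 - 8.5P = -350 + 9P gives P* = 117, Q* = 703.
With the subsidy, sellers receive Ps = Pb + 35 for each unit, where Pb is the price buyers pay.
Supply in terms of Pb becomes Qs = -350 + 9(Pb + 35) = -35 + 9Pb. Setting this equal to demand: 1697.5 - 8.5Pb = -35 + 9Pb, so Pb = 99.
Sellers receive Ps = 99 + 35 = 134; Q' = 1697.5 − 8.5·99 = 856.
ΔCS = ½(703 + 856)(117 − 99) = 14031; ΔPS = ½(703 + 856)(134 − 117) = 13251.5.
Government spending = 35 × 856 = 29960.
DWL = ½ × 35 × (856 − 703) = 2677.5; fraction = 2677.5 / 29960 = 153/1712.

DWL / government spending = 153/1712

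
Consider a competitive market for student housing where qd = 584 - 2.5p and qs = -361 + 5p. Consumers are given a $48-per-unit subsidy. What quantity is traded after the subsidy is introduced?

q' = 349

Pre-subsidy: 584 - 2.5p = -361 + 5p gives p* = 126, q* = 269.
With the rebate, buyers effectively pay pb = ps − 48, where ps is the price sellers receive.
Demand in terms of ps becomes qd = 584 − 2.5(ps − 48) = 704 - 2.5ps. Setting this equal to supply: 704 - 2.5ps = -361 + 5ps, so ps = 142.
Buyers pay pb = 142 − 48 = 94; q' = -361 + 5·142 = 349.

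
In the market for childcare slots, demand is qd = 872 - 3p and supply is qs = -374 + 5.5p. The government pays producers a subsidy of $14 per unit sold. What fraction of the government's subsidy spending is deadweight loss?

DWL / government spending = 21/710

Pre-subsidy: 872 - 3p = -374 + 5.5p gives p* = 2492/17, q* = 7348/17.
With the subsidy, sellers receive ps = pb + 14 for each unit, where pb is the price buyers pay.
Supply in terms of pb becomes qs = -374 + 5.5(pb + 14) = -297 + 5.5pb. Setting this equal to demand: 872 - 3pb = -297 + 5.5pb, so pb = 2338/17.
Sellers receive ps = 2338/17 + 14 = 2576/17; q' = 872 − 3·(2338/17) = 7810/17.
ΔCS = ½(7348/17 + 7810/17)(2492/17 − 2338/17) = 1167166/289; ΔPS = ½(7348/17 + 7810/17)(2576/17 − 2492/17) = 636636/289.
Government spending = 14 × 7810/17 = 109340/17.
DWL = ½ × 14 × (7810/17 − 7348/17) = 3234/17; fraction = (3234/17) / (109340/17) = 21/710.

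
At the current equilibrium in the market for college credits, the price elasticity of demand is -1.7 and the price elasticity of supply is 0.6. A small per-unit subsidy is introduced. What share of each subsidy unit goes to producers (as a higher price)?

Producer share = 17/23

For a small subsidy around the equilibrium, the benefit split depends on the relative slopes, which at a point are proportional to the elasticities.
Buyer share = εs/(εs + |εd|) = 0.6/(0.6 + 1.7) = 6/23; seller share = |εd|/(εs + |εd|) = 17/23.
So producers capture 17/23 of the subsidy.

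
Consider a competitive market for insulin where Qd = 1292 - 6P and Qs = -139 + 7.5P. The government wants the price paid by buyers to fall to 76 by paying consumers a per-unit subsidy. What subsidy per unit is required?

Required subsidy s = 54 per unit

At a buyer price of 76, quantity demanded is 1292 − 6·76 = 836.
Sellers supply 836 only when they receive Ps with -139 + 7.5·Ps = 836, i.e. Ps = 130.
s = Ps − Pb = 130 − 76 = 54.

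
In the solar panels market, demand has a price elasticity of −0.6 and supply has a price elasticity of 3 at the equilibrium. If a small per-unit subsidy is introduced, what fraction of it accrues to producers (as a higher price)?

Producer share = 1/6

For a small subsidy around the equilibrium, the benefit split depends on the relative slopes, which at a point are proportional to the elasticities.
Buyer share = εs/(εs + |εd|) = 3/(3 + 0.6) = 5/6; seller share = |εd|/(εs + |εd|) = 1/6.
So producers capture 1/6 of the subsidy.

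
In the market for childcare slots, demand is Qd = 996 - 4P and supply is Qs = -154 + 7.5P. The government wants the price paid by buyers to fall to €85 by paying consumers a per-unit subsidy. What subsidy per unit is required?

At a buyer price of 85, quantity demanded is 996 − 4·85 = 656.
Sellers supply 656 only when they receive Ps with -154 + 7.5·Ps = 656, i.e. Ps = 108.
s = Ps − Pb = 108 − 85 = 23.

Required subsidy s = €23 per unit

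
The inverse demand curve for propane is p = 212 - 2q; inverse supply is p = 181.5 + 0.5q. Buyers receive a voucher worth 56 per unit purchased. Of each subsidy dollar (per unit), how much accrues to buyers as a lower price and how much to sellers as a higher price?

Buyers gain 44.8 per unit; sellers gain 11.2 per unit

Pre-subsidy: 212 - 2q = 181.5 + 0.5q gives q* = 12.2 and p* = 187.6.
With the rebate, buyers effectively pay pb = ps − 56, where ps is the price sellers receive.
On the curves, pb = 212 - 2q and ps = 181.5 + 0.5q; the wedge ps − pb = 56 gives 181.5 + 0.5q − (212 - 2q) = 56, so q' = 34.6.
Then pb = 212 − 2·34.6 = 142.8 and ps = 181.5 + 0.5·34.6 = 198.8.
Buyers' price falls by p* − pb = 187.6 − 142.8 = 44.8; sellers' price rises by ps − p* = 198.8 − 187.6 = 11.2.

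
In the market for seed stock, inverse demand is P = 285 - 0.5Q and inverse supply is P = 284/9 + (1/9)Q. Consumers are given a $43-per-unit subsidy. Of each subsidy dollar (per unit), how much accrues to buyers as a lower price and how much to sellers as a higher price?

Buyers gain 387/11 per unit; sellers gain 86/11 per unit

Pre-subsidy: 285 - 0.5Q = 284/9 + (1/9)Q gives Q* = 4562/11 and P* = 854/11.
With the rebate, buyers effectively pay Pb = Ps − 43, where Ps is the price sellers receive.
On the curves, Pb = 285 - 0.5Q and Ps = 284/9 + (1/9)Q; the wedge Ps − Pb = 43 gives 284/9 + (1/9)Q − (285 - 0.5Q) = 43, so Q' = 5336/11.
Then Pb = 285 − 0.5·(5336/11) = 467/11 and Ps = 284/9 + (1/9)·(5336/11) = 940/11.
Buyers' price falls by P* − Pb = 854/11 − 467/11 = 387/11; sellers' price rises by Ps − P* = 940/11 − 854/11 = 86/11.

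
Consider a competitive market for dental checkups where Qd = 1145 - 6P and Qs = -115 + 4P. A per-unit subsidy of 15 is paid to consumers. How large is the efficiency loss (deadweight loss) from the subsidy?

Deadweight loss = 270

Pre-subsidy: 1145 - 6P = -115 + 4P gives P* = 126, Q* = 389.
With the rebate, buyers effectively pay Pb = Ps − 15, where Ps is the price sellers receive.
Demand in terms of Ps becomes Qd = 1145 − 6(Ps − 15) = 1235 - 6Ps. Setting this equal to supply: 1235 - 6Ps = -115 + 4Ps, so Ps = 135.
Buyers pay Pb = 135 − 15 = 120; Q' = -115 + 4·135 = 425.
The subsidy expands output by 425 − 389 = 36 past the efficient level; on those units the gap between marginal cost and willingness to pay runs from 0 up to 15.
DWL = ½ × 15 × 36 = 270.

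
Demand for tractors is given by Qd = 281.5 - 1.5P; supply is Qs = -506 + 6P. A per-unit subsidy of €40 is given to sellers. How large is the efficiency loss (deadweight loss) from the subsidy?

Pre-subsidy: 281.5 - 1.5P = -506 + 6P gives P* = 105, Q* = 124.
With the subsidy, sellers receive Ps = Pb + 40 for each unit, where Pb is the price buyers pay.
Supply in terms of Pb becomes Qs = -506 + 6(Pb + 40) = -266 + 6Pb. Setting this equal to demand: 281.5 - 1.5Pb = -266 + 6Pb, so Pb = 73.
Sellers receive Ps = 73 + 40 = 113; Q' = 281.5 − 1.5·73 = 172.
The subsidy expands output by 172 − 124 = 48 past the efficient level; on those units the gap between marginal cost and willingness to pay runs from 0 up to 40.
DWL = ½ × 40 × 48 = 960.

Deadweight loss = €960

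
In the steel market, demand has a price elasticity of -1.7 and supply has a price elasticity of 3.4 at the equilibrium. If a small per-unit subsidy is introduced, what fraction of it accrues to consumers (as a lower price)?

Consumer share = 2/3

For a small subsidy around the equilibrium, the benefit split depends on the relative slopes, which at a point are proportional to the elasticities.
Buyer share = εs/(εs + |εd|) = 3.4/(3.4 + 1.7) = 2/3; seller share = |εd|/(εs + |εd|) = 1/3.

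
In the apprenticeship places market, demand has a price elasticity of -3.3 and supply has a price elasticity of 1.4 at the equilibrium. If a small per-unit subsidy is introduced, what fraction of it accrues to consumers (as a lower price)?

Consumer share = 14/47

For a small subsidy around the equilibrium, the benefit split depends on the relative slopes, which at a point are proportional to the elasticities.
Buyer share = εs/(εs + |εd|) = 1.4/(1.4 + 3.3) = 14/47; seller share = |εd|/(εs + |εd|) = 33/47.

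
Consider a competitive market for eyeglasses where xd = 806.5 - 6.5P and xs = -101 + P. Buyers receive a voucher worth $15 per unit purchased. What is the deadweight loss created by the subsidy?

Pre-subsidy: 806.5 - 6.5P = -101 + P gives P* = 121, x* = 20.
With the rebate, buyers effectively pay Pb = Ps − 15, where Ps is the price sellers receive.
Demand in terms of Ps becomes xd = 806.5 − 6.5(Ps − 15) = 904 - 6.5Ps. Setting this equal to supply: 904 - 6.5Ps = -101 + Ps, so Ps = 134.
Buyers pay Pb = 134 − 15 = 119; x' = -101 + 1·134 = 33.
The subsidy expands output by 33 − 20 = 13 past the efficient level; on those units the gap between marginal cost and willingness to pay runs from 0 up to 15.
DWL = ½ × 15 × 13 = 97.5.

Deadweight loss = $97.5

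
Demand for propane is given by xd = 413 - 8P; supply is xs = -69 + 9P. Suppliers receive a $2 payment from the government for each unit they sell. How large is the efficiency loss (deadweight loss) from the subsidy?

Deadweight loss = 144/17

Pre-subsidy: 413 - 8P = -69 + 9P gives P* = 482/17, x* = 3165/17.
With the subsidy, sellers receive Ps = Pb + 2 for each unit, where Pb is the price buyers pay.
Supply in terms of Pb becomes xs = -69 + 9(Pb + 2) = -51 + 9Pb. Setting this equal to demand: 413 - 8Pb = -51 + 9Pb, so Pb = 464/17.
Sellers receive Ps = 464/17 + 2 = 498/17; x' = 413 − 8·(464/17) = 3309/17.
The subsidy expands output by 3309/17 − 3165/17 = 144/17 past the efficient level; on those units the gap between marginal cost and willingness to pay runs from 0 up to 2.
DWL = ½ × 2 × 144/17 = 144/17.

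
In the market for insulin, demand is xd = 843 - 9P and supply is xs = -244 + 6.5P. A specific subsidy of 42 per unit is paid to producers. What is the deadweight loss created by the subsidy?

Deadweight loss = 103194/31

Pre-subsidy: 843 - 9P = -244 + 6.5P gives P* = 2174/31, x* = 6567/31.
With the subsidy, sellers receive Ps = Pb + 42 for each unit, where Pb is the price buyers pay.
Supply in terms of Pb becomes xs = -244 + 6.5(Pb + 42) = 29 + 6.5Pb. Setting this equal to demand: 843 - 9Pb = 29 + 6.5Pb, so Pb = 1628/31.
Sellers receive Ps = 1628/31 + 42 = 2930/31; x' = 843 − 9·(1628/31) = 11481/31.
The subsidy expands output by 11481/31 − 6567/31 = 4914/31 past the efficient level; on those units the gap between marginal cost and willingness to pay runs from 0 up to 42.
DWL = ½ × 42 × 4914/31 = 103194/31.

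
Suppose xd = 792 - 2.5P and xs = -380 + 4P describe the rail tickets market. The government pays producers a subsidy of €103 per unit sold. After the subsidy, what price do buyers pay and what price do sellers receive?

Pre-subsidy: 792 - 2.5P = -380 + 4P gives P* = 2344/13, x* = 4436/13.
With the subsidy, sellers receive Ps = Pb + 103 for each unit, where Pb is the price buyers pay.
Supply in terms of Pb becomes xs = -380 + 4(Pb + 103) = 32 + 4Pb. Setting this equal to demand: 792 - 2.5Pb = 32 + 4Pb, so Pb = 1520/13.
Sellers receive Ps = 1520/13 + 103 = 2859/13; x' = 792 − 2.5·(1520/13) = 6496/13.

Buyers pay 1520/13; sellers receive 2859/13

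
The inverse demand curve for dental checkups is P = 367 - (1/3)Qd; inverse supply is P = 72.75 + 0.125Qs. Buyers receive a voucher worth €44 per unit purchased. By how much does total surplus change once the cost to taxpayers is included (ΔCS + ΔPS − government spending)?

Pre-subsidy: 367 - (1/3)Q = 72.75 + 0.125Q gives Q* = 642 and P* = 153.
With the rebate, buyers effectively pay Pb = Ps − 44, where Ps is the price sellers receive.
On the curves, Pb = 367 - (1/3)Q and Ps = 72.75 + 0.125Q; the wedge Ps − Pb = 44 gives 72.75 + 0.125Q − (367 - (1/3)Q) = 44, so Q' = 738.
Then Pb = 367 − (1/3)·738 = 121 and Ps = 72.75 + 0.125·738 = 165.
ΔCS = ½(642 + 738)(153 − 121) = 22080; ΔPS = ½(642 + 738)(165 − 153) = 8280.
Government spending = 44 × 738 = 32472.
Net change = 22080 + 8280 − 32472 = -2112. The loss equals the DWL triangle ½·44·96.

Net change in total surplus = -€2112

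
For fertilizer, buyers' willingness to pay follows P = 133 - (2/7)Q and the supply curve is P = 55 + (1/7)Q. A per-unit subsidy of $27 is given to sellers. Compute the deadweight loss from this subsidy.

Pre-subsidy: 133 - (2/7)Q = 55 + (1/7)Q gives Q* = 182 and P* = 81.
With the subsidy, sellers receive Ps = Pb + 27 for each unit, where Pb is the price buyers pay.
On the curves, Pb = 133 - (2/7)Q and Ps = 55 + (1/7)Q; the wedge Ps − Pb = 27 gives 55 + (1/7)Q − (133 - (2/7)Q) = 27, so Q' = 245.
Then Pb = 133 − (2/7)·245 = 63 and Ps = 55 + (1/7)·245 = 90.
The subsidy expands output by 245 − 182 = 63 past the efficient level; on those units the gap between marginal cost and willingness to pay runs from 0 up to 27.
DWL = ½ × 27 × 63 = 850.5.

Deadweight loss = $850.5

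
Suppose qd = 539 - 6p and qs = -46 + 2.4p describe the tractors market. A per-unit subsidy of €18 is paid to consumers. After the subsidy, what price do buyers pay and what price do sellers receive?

Buyers pay €64.5; sellers receive €82.5

Pre-subsidy: 539 - 6p = -46 + 2.4p gives p* = 975/14, q* = 848/7.
With the rebate, buyers effectively pay pb = ps − 18, where ps is the price sellers receive.
Demand in terms of ps becomes qd = 539 − 6(ps − 18) = 647 - 6ps. Setting this equal to supply: 647 - 6ps = -46 + 2.4ps, so ps = 82.5.
Buyers pay pb = 82.5 − 18 = 64.5; q' = -46 + 2.4·82.5 = 152.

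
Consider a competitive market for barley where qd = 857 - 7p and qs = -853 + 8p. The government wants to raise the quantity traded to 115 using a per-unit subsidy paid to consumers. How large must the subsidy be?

At q = 115, invert demand for the buyer price: pb = (857 − 115)/7 = 106; invert supply for the seller price: ps = (115 − (-853))/8 = 121.
The subsidy must fill the gap: s = ps − pb = 121 − 106 = 15.

Required subsidy s = 15 per unit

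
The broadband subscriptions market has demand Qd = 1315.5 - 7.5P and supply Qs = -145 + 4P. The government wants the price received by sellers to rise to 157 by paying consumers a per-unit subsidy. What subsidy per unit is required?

At a seller price of 157, quantity supplied is -145 + 4·157 = 483.
Buyers absorb 483 only when they pay Pb with 1315.5 − 7.5·Pb = 483, i.e. Pb = 111.
s = Ps − Pb = 157 − 111 = 46.

Required subsidy s = 46 per unit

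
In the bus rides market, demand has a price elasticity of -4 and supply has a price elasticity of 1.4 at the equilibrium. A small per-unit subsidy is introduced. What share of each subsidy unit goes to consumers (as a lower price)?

For a small subsidy around the equilibrium, the benefit split depends on the relative slopes, which at a point are proportional to the elasticities.
Buyer share = εs/(εs + |εd|) = 1.4/(1.4 + 4) = 7/27; seller share = |εd|/(εs + |εd|) = 20/27.

Consumer share = 7/27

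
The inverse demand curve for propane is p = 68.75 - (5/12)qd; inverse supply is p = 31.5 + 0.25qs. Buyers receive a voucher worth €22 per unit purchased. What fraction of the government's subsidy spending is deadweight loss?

DWL / government spending = 44/237

Pre-subsidy: 68.75 - (5/12)q = 31.5 + 0.25q gives q* = 55.875 and p* = 45.46875.
With the rebate, buyers effectively pay pb = ps − 22, where ps is the price sellers receive.
On the curves, pb = 68.75 - (5/12)q and ps = 31.5 + 0.25q; the wedge ps − pb = 22 gives 31.5 + 0.25q − (68.75 - (5/12)q) = 22, so q' = 88.875.
Then pb = 68.75 − (5/12)·88.875 = 31.71875 and ps = 31.5 + 0.25·88.875 = 53.71875.
ΔCS = ½(55.875 + 88.875)(45.46875 − 31.71875) = 995.15625; ΔPS = ½(55.875 + 88.875)(53.71875 − 45.46875) = 597.09375.
Government spending = 22 × 88.875 = 1955.25.
DWL = ½ × 22 × (88.875 − 55.875) = 363; fraction = 363 / 1955.25 = 44/237.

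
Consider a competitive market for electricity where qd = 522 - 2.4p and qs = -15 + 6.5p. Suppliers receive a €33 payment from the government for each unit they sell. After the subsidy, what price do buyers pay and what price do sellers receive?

Buyers pay 3225/89; sellers receive 6162/89

Pre-subsidy: 522 - 2.4p = -15 + 6.5p gives p* = 5370/89, q* = 33570/89.
With the subsidy, sellers receive ps = pb + 33 for each unit, where pb is the price buyers pay.
Supply in terms of pb becomes qs = -15 + 6.5(pb + 33) = 199.5 + 6.5pb. Setting this equal to demand: 522 - 2.4pb = 199.5 + 6.5pb, so pb = 3225/89.
Sellers receive ps = 3225/89 + 33 = 6162/89; q' = 522 − 2.4·(3225/89) = 38718/89.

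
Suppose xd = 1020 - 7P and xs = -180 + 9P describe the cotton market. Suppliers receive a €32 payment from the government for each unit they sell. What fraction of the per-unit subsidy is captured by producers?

Pre-subsidy: 1020 - 7P = -180 + 9P gives P* = 75, x* = 495.
With the subsidy, sellers receive Ps = Pb + 32 for each unit, where Pb is the price buyers pay.
Supply in terms of Pb becomes xs = -180 + 9(Pb + 32) = 108 + 9Pb. Setting this equal to demand: 1020 - 7Pb = 108 + 9Pb, so Pb = 57.
Sellers receive Ps = 57 + 32 = 89; x' = 1020 − 7·57 = 621.
Buyers' price falls by P* − Pb = 75 − 57 = 18; sellers' price rises by Ps − P* = 89 − 75 = 14.
So producers capture 14/32 = 0.4375 of each unit of subsidy.

Producer share = 0.4375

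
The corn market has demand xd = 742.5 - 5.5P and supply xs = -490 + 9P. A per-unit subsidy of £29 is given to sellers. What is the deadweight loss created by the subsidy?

Pre-subsidy: 742.5 - 5.5P = -490 + 9P gives P* = 85, x* = 275.
With the subsidy, sellers receive Ps = Pb + 29 for each unit, where Pb is the price buyers pay.
Supply in terms of Pb becomes xs = -490 + 9(Pb + 29) = -229 + 9Pb. Setting this equal to demand: 742.5 - 5.5Pb = -229 + 9Pb, so Pb = 67.
Sellers receive Ps = 67 + 29 = 96; x' = 742.5 − 5.5·67 = 374.
The subsidy expands output by 374 − 275 = 99 past the efficient level; on those units the gap between marginal cost and willingness to pay runs from 0 up to 29.
DWL = ½ × 29 × 99 = 1435.5.

Deadweight loss = £1435.5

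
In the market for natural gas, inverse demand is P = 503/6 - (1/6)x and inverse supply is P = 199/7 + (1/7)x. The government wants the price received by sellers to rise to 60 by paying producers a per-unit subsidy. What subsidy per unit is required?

At a seller price of 60, quantity supplied is -199 + 7·60 = 221.
Buyers absorb 221 only when they pay Pb = 503/6 − (1/6)·221 = 47.
s = Ps − Pb = 60 − 47 = 13.

Required subsidy s = 13 per unit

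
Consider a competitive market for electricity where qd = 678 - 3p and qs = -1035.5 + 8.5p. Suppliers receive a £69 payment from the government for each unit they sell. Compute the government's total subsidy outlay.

Pre-subsidy: 678 - 3p = -1035.5 + 8.5p gives p* = 149, q* = 231.
With the subsidy, sellers receive ps = pb + 69 for each unit, where pb is the price buyers pay.
Supply in terms of pb becomes qs = -1035.5 + 8.5(pb + 69) = -449 + 8.5pb. Setting this equal to demand: 678 - 3pb = -449 + 8.5pb, so pb = 98.
Sellers receive ps = 98 + 69 = 167; q' = 678 − 3·98 = 384.
Government outlay = subsidy × quantity = 69 × 384 = 26496.

Government cost = £26496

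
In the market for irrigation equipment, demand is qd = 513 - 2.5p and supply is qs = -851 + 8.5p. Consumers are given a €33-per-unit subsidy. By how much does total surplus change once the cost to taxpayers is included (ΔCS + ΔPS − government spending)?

Pre-subsidy: 513 - 2.5p = -851 + 8.5p gives p* = 124, q* = 203.
With the rebate, buyers effectively pay pb = ps − 33, where ps is the price sellers receive.
Demand in terms of ps becomes qd = 513 − 2.5(ps − 33) = 595.5 - 2.5ps. Setting this equal to supply: 595.5 - 2.5ps = -851 + 8.5ps, so ps = 131.5.
Buyers pay pb = 131.5 − 33 = 98.5; q' = -851 + 8.5·131.5 = 266.75.
ΔCS = ½(203 + 266.75)(124 − 98.5) = 5989.3125; ΔPS = ½(203 + 266.75)(131.5 − 124) = 1761.5625.
Government spending = 33 × 266.75 = 8802.75.
Net change = 5989.3125 + 1761.5625 − 8802.75 = -1051.875. The loss equals the DWL triangle ½·33·63.75.

Net change in total surplus = -€1051.875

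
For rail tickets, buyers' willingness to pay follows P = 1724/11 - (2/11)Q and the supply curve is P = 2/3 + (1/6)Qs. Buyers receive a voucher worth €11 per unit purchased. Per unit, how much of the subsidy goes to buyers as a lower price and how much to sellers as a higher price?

Buyers gain 132/23 per unit; sellers gain 121/23 per unit

Pre-subsidy: 1724/11 - (2/11)Q = 2/3 + (1/6)Q gives Q* = 10300/23 and P* = 1732/23.
With the rebate, buyers effectively pay Pb = Ps − 11, where Ps is the price sellers receive.
On the curves, Pb = 1724/11 - (2/11)Q and Ps = 2/3 + (1/6)Q; the wedge Ps − Pb = 11 gives 2/3 + (1/6)Q − (1724/11 - (2/11)Q) = 11, so Q' = 11026/23.
Then Pb = 1724/11 − (2/11)·(11026/23) = 1600/23 and Ps = 2/3 + (1/6)·(11026/23) = 1853/23.
Buyers' price falls by P* − Pb = 1732/23 − 1600/23 = 132/23; sellers' price rises by Ps − P* = 1853/23 − 1732/23 = 121/23.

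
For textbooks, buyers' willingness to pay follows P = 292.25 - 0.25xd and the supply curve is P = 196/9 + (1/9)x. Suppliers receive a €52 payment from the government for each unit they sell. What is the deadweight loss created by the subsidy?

Pre-subsidy: 292.25 - 0.25x = 196/9 + (1/9)x gives x* = 749 and P* = 105.
With the subsidy, sellers receive Ps = Pb + 52 for each unit, where Pb is the price buyers pay.
On the curves, Pb = 292.25 - 0.25x and Ps = 196/9 + (1/9)x; the wedge Ps − Pb = 52 gives 196/9 + (1/9)x − (292.25 - 0.25x) = 52, so x' = 893.
Then Pb = 292.25 − 0.25·893 = 69 and Ps = 196/9 + (1/9)·893 = 121.
The subsidy expands output by 893 − 749 = 144 past the efficient level; on those units the gap between marginal cost and willingness to pay runs from 0 up to 52.
DWL = ½ × 52 × 144 = 3744.

Deadweight loss = €3744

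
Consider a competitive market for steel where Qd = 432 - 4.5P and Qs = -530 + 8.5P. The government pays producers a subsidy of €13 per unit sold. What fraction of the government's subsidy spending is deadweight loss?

DWL / government spending = 17/122

Pre-subsidy: 432 - 4.5P = -530 + 8.5P gives P* = 74, Q* = 99.
With the subsidy, sellers receive Ps = Pb + 13 for each unit, where Pb is the price buyers pay.
Supply in terms of Pb becomes Qs = -530 + 8.5(Pb + 13) = -419.5 + 8.5Pb. Setting this equal to demand: 432 - 4.5Pb = -419.5 + 8.5Pb, so Pb = 65.5.
Sellers receive Ps = 65.5 + 13 = 78.5; Q' = 432 − 4.5·65.5 = 137.25.
ΔCS = ½(99 + 137.25)(74 − 65.5) = 1004.0625; ΔPS = ½(99 + 137.25)(78.5 − 74) = 531.5625.
Government spending = 13 × 137.25 = 1784.25.
DWL = ½ × 13 × (137.25 − 99) = 248.625; fraction = 248.625 / 1784.25 = 17/122.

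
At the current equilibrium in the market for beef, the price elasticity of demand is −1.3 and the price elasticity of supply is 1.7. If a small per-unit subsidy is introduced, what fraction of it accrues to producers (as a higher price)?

Producer share = 13/30

For a small subsidy around the equilibrium, the benefit split depends on the relative slopes, which at a point are proportional to the elasticities.
Buyer share = εs/(εs + |εd|) = 1.7/(1.7 + 1.3) = 17/30; seller share = |εd|/(εs + |εd|) = 13/30.
So producers capture 13/30 of the subsidy.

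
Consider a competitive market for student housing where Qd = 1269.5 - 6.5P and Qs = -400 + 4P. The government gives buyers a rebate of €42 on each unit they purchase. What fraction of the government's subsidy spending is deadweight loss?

DWL / government spending = 13/85

Pre-subsidy: 1269.5 - 6.5P = -400 + 4P gives P* = 159, Q* = 236.
With the rebate, buyers effectively pay Pb = Ps − 42, where Ps is the price sellers receive.
Demand in terms of Ps becomes Qd = 1269.5 − 6.5(Ps − 42) = 1542.5 - 6.5Ps. Setting this equal to supply: 1542.5 - 6.5Ps = -400 + 4Ps, so Ps = 185.
Buyers pay Pb = 185 − 42 = 143; Q' = -400 + 4·185 = 340.
ΔCS = ½(236 + 340)(159 − 143) = 4608; ΔPS = ½(236 + 340)(185 − 159) = 7488.
Government spending = 42 × 340 = 14280.
DWL = ½ × 42 × (340 − 236) = 2184; fraction = 2184 / 14280 = 13/85.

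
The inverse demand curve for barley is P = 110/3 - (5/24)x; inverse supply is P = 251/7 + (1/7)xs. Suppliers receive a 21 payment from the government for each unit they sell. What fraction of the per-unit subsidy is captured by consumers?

Pre-subsidy: 110/3 - (5/24)x = 251/7 + (1/7)x gives x* = 136/59 and P* = 2135/59.
With the subsidy, sellers receive Ps = Pb + 21 for each unit, where Pb is the price buyers pay.
On the curves, Pb = 110/3 - (5/24)x and Ps = 251/7 + (1/7)x; the wedge Ps − Pb = 21 gives 251/7 + (1/7)x − (110/3 - (5/24)x) = 21, so x' = 3664/59.
Then Pb = 110/3 − (5/24)·(3664/59) = 1400/59 and Ps = 251/7 + (1/7)·(3664/59) = 2639/59.
Buyers' price falls by P* − Pb = 2135/59 − 1400/59 = 735/59; sellers' price rises by Ps − P* = 2639/59 − 2135/59 = 504/59.
So consumers capture (735/59)/21 = 35/59 of each unit of subsidy.

Consumer share = 35/59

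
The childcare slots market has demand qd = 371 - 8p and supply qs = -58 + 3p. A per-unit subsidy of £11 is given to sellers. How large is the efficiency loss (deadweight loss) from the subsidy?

Pre-subsidy: 371 - 8p = -58 + 3p gives p* = 39, q* = 59.
With the subsidy, sellers receive ps = pb + 11 for each unit, where pb is the price buyers pay.
Supply in terms of pb becomes qs = -58 + 3(pb + 11) = -25 + 3pb. Setting this equal to demand: 371 - 8pb = -25 + 3pb, so pb = 36.
Sellers receive ps = 36 + 11 = 47; q' = 371 − 8·36 = 83.
The subsidy expands output by 83 − 59 = 24 past the efficient level; on those units the gap between marginal cost and willingness to pay runs from 0 up to 11.
DWL = ½ × 11 × 24 = 132.

Deadweight loss = £132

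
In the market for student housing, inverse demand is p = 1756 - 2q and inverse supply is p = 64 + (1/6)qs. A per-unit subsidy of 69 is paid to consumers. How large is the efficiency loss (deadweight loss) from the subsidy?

Deadweight loss = 14283/13

Pre-subsidy: 1756 - 2q = 64 + (1/6)q gives q* = 10152/13 and p* = 2524/13.
With the rebate, buyers effectively pay pb = ps − 69, where ps is the price sellers receive.
On the curves, pb = 1756 - 2q and ps = 64 + (1/6)q; the wedge ps − pb = 69 gives 64 + (1/6)q − (1756 - 2q) = 69, so q' = 10566/13.
Then pb = 1756 − 2·(10566/13) = 1696/13 and ps = 64 + (1/6)·(10566/13) = 2593/13.
The subsidy expands output by 10566/13 − 10152/13 = 414/13 past the efficient level; on those units the gap between marginal cost and willingness to pay runs from 0 up to 69.
DWL = ½ × 69 × 414/13 = 14283/13.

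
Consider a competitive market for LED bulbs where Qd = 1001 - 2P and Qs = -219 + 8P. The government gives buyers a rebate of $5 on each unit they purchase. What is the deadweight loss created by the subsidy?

Pre-subsidy: 1001 - 2P = -219 + 8P gives P* = 122, Q* = 757.
With the rebate, buyers effectively pay Pb = Ps − 5, where Ps is the price sellers receive.
Demand in terms of Ps becomes Qd = 1001 − 2(Ps − 5) = 1011 - 2Ps. Setting this equal to supply: 1011 - 2Ps = -219 + 8Ps, so Ps = 123.
Buyers pay Pb = 123 − 5 = 118; Q' = -219 + 8·123 = 765.
The subsidy expands output by 765 − 757 = 8 past the efficient level; on those units the gap between marginal cost and willingness to pay runs from 0 up to 5.
DWL = ½ × 5 × 8 = 20.

Deadweight loss = $20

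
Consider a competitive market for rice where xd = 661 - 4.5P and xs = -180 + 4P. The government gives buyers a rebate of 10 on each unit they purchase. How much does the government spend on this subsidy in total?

Pre-subsidy: 661 - 4.5P = -180 + 4P gives P* = 1682/17, x* = 3668/17.
With the rebate, buyers effectively pay Pb = Ps − 10, where Ps is the price sellers receive.
Demand in terms of Ps becomes xd = 661 − 4.5(Ps − 10) = 706 - 4.5Ps. Setting this equal to supply: 706 - 4.5Ps = -180 + 4Ps, so Ps = 1772/17.
Buyers pay Pb = 1772/17 − 10 = 1602/17; x' = -180 + 4·(1772/17) = 4028/17.
Government outlay = subsidy × quantity = 10 × 4028/17 = 40280/17.

Government cost = 40280/17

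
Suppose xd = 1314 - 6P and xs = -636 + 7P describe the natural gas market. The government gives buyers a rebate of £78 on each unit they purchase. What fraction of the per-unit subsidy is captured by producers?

Pre-subsidy: 1314 - 6P = -636 + 7P gives P* = 150, x* = 414.
With the rebate, buyers effectively pay Pb = Ps − 78, where Ps is the price sellers receive.
Demand in terms of Ps becomes xd = 1314 − 6(Ps − 78) = 1782 - 6Ps. Setting this equal to supply: 1782 - 6Ps = -636 + 7Ps, so Ps = 186.
Buyers pay Pb = 186 − 78 = 108; x' = -636 + 7·186 = 666.
Buyers' price falls by P* − Pb = 150 − 108 = 42; sellers' price rises by Ps − P* = 186 − 150 = 36.
So producers capture 36/78 = 6/13 of each unit of subsidy.

Producer share = 6/13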